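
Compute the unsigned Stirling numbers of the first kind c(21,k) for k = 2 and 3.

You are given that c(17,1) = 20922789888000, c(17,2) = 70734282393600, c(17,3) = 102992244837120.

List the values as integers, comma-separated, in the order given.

@18  (18,1):20922789888000·17+0→355687428096000, (18,2):70734282393600·17+20922789888000→1223405590579200, (18,3):102992244837120·17+70734282393600→1821602444624640
@19  (19,1):355687428096000·18+0→6402373705728000, (19,2):1223405590579200·18+355687428096000→22376988058521600, (19,3):1821602444624640·18+1223405590579200→34012249593822720
@20  (20,1):6402373705728000·19+0→121645100408832000, (20,2):22376988058521600·19+6402373705728000→431565146817638400, (20,3):34012249593822720·19+22376988058521600→668609730341153280
@21  (21,2):431565146817638400·20+121645100408832000→8752948036761600000, (21,3):668609730341153280·20+431565146817638400→13803759753640704000
Read c(21,2) = 8752948036761600000, c(21,3) = 13803759753640704000.

8752948036761600000, 13803759753640704000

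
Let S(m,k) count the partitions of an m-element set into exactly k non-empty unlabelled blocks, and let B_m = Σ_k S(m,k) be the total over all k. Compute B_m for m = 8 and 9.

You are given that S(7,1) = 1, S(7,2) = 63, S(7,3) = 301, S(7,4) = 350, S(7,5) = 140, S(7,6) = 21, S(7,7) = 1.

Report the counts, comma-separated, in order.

row 8: T[8][1]=1·1+0=1  T[8][2]=2·63+1=127  T[8][3]=3·301+63=966  T[8][4]=4·350+301=1701  T[8][5]=5·140+350=1050  T[8][6]=6·21+140=266  T[8][7]=7·1+21=28  T[8][8]=8·0+1=1
row 9: T[9][1]=1·1+0=1  T[9][2]=2·127+1=255  T[9][3]=3·966+127=3025  T[9][4]=4·1701+966=7770  T[9][5]=5·1050+1701=6951  T[9][6]=6·266+1050=2646  T[9][7]=7·28+266=462  T[9][8]=8·1+28=36  T[9][9]=9·0+1=1
B_8 = ΣS(8,k) = 1+127+966+1701+1050+266+28+1 = 4140
B_9 = ΣS(9,k) = 1+255+3025+7770+6951+2646+462+36+1 = 21147

4140, 21147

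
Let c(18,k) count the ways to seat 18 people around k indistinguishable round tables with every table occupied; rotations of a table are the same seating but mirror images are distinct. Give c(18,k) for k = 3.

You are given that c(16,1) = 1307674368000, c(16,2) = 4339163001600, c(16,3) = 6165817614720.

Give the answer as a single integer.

1821602444624640

[17] T[17,2]:16*4339163001600+1307674368000=70734282393600 · T[17,3]:16*6165817614720+4339163001600=102992244837120
[18] T[18,3]:17*102992244837120+70734282393600=1821602444624640
Read c(18,3) = 1821602444624640.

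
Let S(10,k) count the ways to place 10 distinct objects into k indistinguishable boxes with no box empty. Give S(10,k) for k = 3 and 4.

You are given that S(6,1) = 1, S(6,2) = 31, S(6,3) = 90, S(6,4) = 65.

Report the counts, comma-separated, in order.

[7] T[7,1]:1*1+0=1 · T[7,2]:2*31+1=63 · T[7,3]:3*90+31=301 · T[7,4]:4*65+90=350
[8] T[8,1]:1*1+0=1 · T[8,2]:2*63+1=127 · T[8,3]:3*301+63=966 · T[8,4]:4*350+301=1701
[9] T[9,2]:2*127+1=255 · T[9,3]:3*966+127=3025 · T[9,4]:4*1701+966=7770
[10] T[10,3]:3*3025+255=9330 · T[10,4]:4*7770+3025=34105
Read S(10,3) = 9330, S(10,4) = 34105.

9330, 34105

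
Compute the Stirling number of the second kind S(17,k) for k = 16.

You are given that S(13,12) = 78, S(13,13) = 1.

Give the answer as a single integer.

136

r14: T_14,13=13×1+78=91; T_14,14=14×0+1=1
r15: T_15,14=14×1+91=105; T_15,15=15×0+1=1
r16: T_16,15=15×1+105=120; T_16,16=16×0+1=1
r17: T_17,16=16×1+120=136
Read S(17,16) = 136.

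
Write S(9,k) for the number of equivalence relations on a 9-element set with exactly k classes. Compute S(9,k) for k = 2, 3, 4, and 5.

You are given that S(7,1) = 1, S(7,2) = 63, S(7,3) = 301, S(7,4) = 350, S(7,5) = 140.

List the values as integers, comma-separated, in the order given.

@8  (8,1):1·1+0→1, (8,2):63·2+1→127, (8,3):301·3+63→966, (8,4):350·4+301→1701, (8,5):140·5+350→1050
@9  (9,2):127·2+1→255, (9,3):966·3+127→3025, (9,4):1701·4+966→7770, (9,5):1050·5+1701→6951
Read S(9,2) = 255, S(9,3) = 3025, S(9,4) = 7770, S(9,5) = 6951.

255, 3025, 7770, 6951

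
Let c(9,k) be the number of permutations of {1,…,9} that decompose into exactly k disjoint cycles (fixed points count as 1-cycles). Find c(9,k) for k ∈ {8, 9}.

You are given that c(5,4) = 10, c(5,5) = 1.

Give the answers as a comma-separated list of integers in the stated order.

36, 1

r6: T_6,5=5×1+10=15; T_6,6=5×0+1=1
r7: T_7,6=6×1+15=21; T_7,7=6×0+1=1
r8: T_8,7=7×1+21=28; T_8,8=7×0+1=1
r9: T_9,8=8×1+28=36; T_9,9=8×0+1=1
Read c(9,8) = 36, c(9,9) = 1.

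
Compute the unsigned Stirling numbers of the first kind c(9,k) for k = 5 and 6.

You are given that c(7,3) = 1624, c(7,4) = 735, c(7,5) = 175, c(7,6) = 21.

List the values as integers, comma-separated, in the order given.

22449, 4536

r8: T_8,4=7×735+1624=6769; T_8,5=7×175+735=1960; T_8,6=7×21+175=322
r9: T_9,5=8×1960+6769=22449; T_9,6=8×322+1960=4536
Read c(9,5) = 22449, c(9,6) = 4536.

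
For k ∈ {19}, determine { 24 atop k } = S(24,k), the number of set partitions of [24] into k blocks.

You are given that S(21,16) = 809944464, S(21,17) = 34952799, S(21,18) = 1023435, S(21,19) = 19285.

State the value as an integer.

@22  (22,17):34952799·17+809944464→1404142047, (22,18):1023435·18+34952799→53374629, (22,19):19285·19+1023435→1389850
@23  (23,18):53374629·18+1404142047→2364885369, (23,19):1389850·19+53374629→79781779
@24  (24,19):79781779·19+2364885369→3880739170
Read S(24,19) = 3880739170.

3880739170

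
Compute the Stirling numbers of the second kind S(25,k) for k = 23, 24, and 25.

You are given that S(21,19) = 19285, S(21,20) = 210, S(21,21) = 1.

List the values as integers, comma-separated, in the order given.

r22: T_22,20=20×210+19285=23485; T_22,21=21×1+210=231; T_22,22=22×0+1=1
r23: T_23,21=21×231+23485=28336; T_23,22=22×1+231=253; T_23,23=23×0+1=1
r24: T_24,22=22×253+28336=33902; T_24,23=23×1+253=276; T_24,24=24×0+1=1
r25: T_25,23=23×276+33902=40250; T_25,24=24×1+276=300; T_25,25=25×0+1=1
Read S(25,23) = 40250, S(25,24) = 300, S(25,25) = 1.

40250, 300, 1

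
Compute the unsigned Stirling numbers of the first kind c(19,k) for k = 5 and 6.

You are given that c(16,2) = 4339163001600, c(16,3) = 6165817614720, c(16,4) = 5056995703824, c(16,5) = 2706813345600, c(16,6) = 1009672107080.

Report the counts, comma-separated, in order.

17950712280921504, 7551527592063024

[17] T[17,3]:16*6165817614720+4339163001600=102992244837120 · T[17,4]:16*5056995703824+6165817614720=87077748875904 · T[17,5]:16*2706813345600+5056995703824=48366009233424 · T[17,6]:16*1009672107080+2706813345600=18861567058880
[18] T[18,4]:17*87077748875904+102992244837120=1583313975727488 · T[18,5]:17*48366009233424+87077748875904=909299905844112 · T[18,6]:17*18861567058880+48366009233424=369012649234384
[19] T[19,5]:18*909299905844112+1583313975727488=17950712280921504 · T[19,6]:18*369012649234384+909299905844112=7551527592063024
Read c(19,5) = 17950712280921504, c(19,6) = 7551527592063024.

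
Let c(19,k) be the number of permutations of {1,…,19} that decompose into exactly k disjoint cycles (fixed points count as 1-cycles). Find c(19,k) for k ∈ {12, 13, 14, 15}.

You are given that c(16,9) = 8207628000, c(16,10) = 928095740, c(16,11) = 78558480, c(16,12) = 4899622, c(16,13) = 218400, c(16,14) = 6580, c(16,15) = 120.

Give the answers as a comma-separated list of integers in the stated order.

[17] T[17,10]:16*928095740+8207628000=23057159840 · T[17,11]:16*78558480+928095740=2185031420 · T[17,12]:16*4899622+78558480=156952432 · T[17,13]:16*218400+4899622=8394022 · T[17,14]:16*6580+218400=323680 · T[17,15]:16*120+6580=8500
[18] T[18,11]:17*2185031420+23057159840=60202693980 · T[18,12]:17*156952432+2185031420=4853222764 · T[18,13]:17*8394022+156952432=299650806 · T[18,14]:17*323680+8394022=13896582 · T[18,15]:17*8500+323680=468180
[19] T[19,12]:18*4853222764+60202693980=147560703732 · T[19,13]:18*299650806+4853222764=10246937272 · T[19,14]:18*13896582+299650806=549789282 · T[19,15]:18*468180+13896582=22323822
Read c(19,12) = 147560703732, c(19,13) = 10246937272, c(19,14) = 549789282, c(19,15) = 22323822.

147560703732, 10246937272, 549789282, 22323822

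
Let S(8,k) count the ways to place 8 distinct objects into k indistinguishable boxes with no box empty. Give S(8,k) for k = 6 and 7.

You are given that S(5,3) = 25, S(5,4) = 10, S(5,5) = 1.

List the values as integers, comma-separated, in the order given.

@6  (6,4):10·4+25→65, (6,5):1·5+10→15, (6,6):0·6+1→1
@7  (7,5):15·5+65→140, (7,6):1·6+15→21, (7,7):0·7+1→1
@8  (8,6):21·6+140→266, (8,7):1·7+21→28
Read S(8,6) = 266, S(8,7) = 28.

266, 28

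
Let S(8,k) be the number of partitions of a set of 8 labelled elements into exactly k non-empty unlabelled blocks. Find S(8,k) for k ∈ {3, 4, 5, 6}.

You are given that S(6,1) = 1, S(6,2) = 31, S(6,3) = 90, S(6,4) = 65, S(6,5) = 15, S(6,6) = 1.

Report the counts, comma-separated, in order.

row 7: T[7][2]=2·31+1=63  T[7][3]=3·90+31=301  T[7][4]=4·65+90=350  T[7][5]=5·15+65=140  T[7][6]=6·1+15=21
row 8: T[8][3]=3·301+63=966  T[8][4]=4·350+301=1701  T[8][5]=5·140+350=1050  T[8][6]=6·21+140=266
Read S(8,3) = 966, S(8,4) = 1701, S(8,5) = 1050, S(8,6) = 266.

966, 1701, 1050, 266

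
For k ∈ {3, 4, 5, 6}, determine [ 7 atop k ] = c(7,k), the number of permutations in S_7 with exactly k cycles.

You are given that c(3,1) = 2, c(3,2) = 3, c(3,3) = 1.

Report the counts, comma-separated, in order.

row 4: T[4][1]=3·2+0=6  T[4][2]=3·3+2=11  T[4][3]=3·1+3=6  T[4][4]=3·0+1=1
row 5: T[5][1]=4·6+0=24  T[5][2]=4·11+6=50  T[5][3]=4·6+11=35  T[5][4]=4·1+6=10  T[5][5]=4·0+1=1
row 6: T[6][2]=5·50+24=274  T[6][3]=5·35+50=225  T[6][4]=5·10+35=85  T[6][5]=5·1+10=15  T[6][6]=5·0+1=1
row 7: T[7][3]=6·225+274=1624  T[7][4]=6·85+225=735  T[7][5]=6·15+85=175  T[7][6]=6·1+15=21
Read c(7,3) = 1624, c(7,4) = 735, c(7,5) = 175, c(7,6) = 21.

1624, 735, 175, 21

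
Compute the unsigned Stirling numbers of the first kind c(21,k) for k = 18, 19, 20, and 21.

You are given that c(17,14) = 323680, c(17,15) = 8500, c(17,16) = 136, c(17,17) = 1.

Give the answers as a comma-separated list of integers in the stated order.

row 18: T[18][15]=17·8500+323680=468180  T[18][16]=17·136+8500=10812  T[18][17]=17·1+136=153  T[18][18]=17·0+1=1
row 19: T[19][16]=18·10812+468180=662796  T[19][17]=18·153+10812=13566  T[19][18]=18·1+153=171  T[19][19]=18·0+1=1
row 20: T[20][17]=19·13566+662796=920550  T[20][18]=19·171+13566=16815  T[20][19]=19·1+171=190  T[20][20]=19·0+1=1
row 21: T[21][18]=20·16815+920550=1256850  T[21][19]=20·190+16815=20615  T[21][20]=20·1+190=210  T[21][21]=20·0+1=1
Read c(21,18) = 1256850, c(21,19) = 20615, c(21,20) = 210, c(21,21) = 1.

1256850, 20615, 210, 1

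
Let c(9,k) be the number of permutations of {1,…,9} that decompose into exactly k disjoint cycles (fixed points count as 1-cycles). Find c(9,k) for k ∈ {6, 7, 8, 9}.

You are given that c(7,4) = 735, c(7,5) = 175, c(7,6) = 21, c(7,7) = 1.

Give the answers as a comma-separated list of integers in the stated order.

@8  (8,5):175·7+735→1960, (8,6):21·7+175→322, (8,7):1·7+21→28, (8,8):0·7+1→1
@9  (9,6):322·8+1960→4536, (9,7):28·8+322→546, (9,8):1·8+28→36, (9,9):0·8+1→1
Read c(9,6) = 4536, c(9,7) = 546, c(9,8) = 36, c(9,9) = 1.

4536, 546, 36, 1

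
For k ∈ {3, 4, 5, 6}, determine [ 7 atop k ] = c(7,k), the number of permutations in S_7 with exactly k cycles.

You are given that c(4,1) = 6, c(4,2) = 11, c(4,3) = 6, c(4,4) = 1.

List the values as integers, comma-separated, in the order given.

1624, 735, 175, 21

[5] T[5,1]:4*6+0=24 · T[5,2]:4*11+6=50 · T[5,3]:4*6+11=35 · T[5,4]:4*1+6=10 · T[5,5]:4*0+1=1
[6] T[6,2]:5*50+24=274 · T[6,3]:5*35+50=225 · T[6,4]:5*10+35=85 · T[6,5]:5*1+10=15 · T[6,6]:5*0+1=1
[7] T[7,3]:6*225+274=1624 · T[7,4]:6*85+225=735 · T[7,5]:6*15+85=175 · T[7,6]:6*1+15=21
Read c(7,3) = 1624, c(7,4) = 735, c(7,5) = 175, c(7,6) = 21.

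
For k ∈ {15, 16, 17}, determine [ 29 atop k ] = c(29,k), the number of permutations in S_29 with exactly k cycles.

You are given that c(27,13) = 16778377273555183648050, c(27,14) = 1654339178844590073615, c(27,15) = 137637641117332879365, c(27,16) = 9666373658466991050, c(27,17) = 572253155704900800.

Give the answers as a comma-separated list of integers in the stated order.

[28] T[28,14]:27*1654339178844590073615+16778377273555183648050=61445535102359115635655 · T[28,15]:27*137637641117332879365+1654339178844590073615=5370555489012577816470 · T[28,16]:27*9666373658466991050+137637641117332879365=398629729895941637715 · T[28,17]:27*572253155704900800+9666373658466991050=25117208862499312650
[29] T[29,15]:28*5370555489012577816470+61445535102359115635655=211821088794711294496815 · T[29,16]:28*398629729895941637715+5370555489012577816470=16532187926098943672490 · T[29,17]:28*25117208862499312650+398629729895941637715=1101911578045922391915
Read c(29,15) = 211821088794711294496815, c(29,16) = 16532187926098943672490, c(29,17) = 1101911578045922391915.

211821088794711294496815, 16532187926098943672490, 1101911578045922391915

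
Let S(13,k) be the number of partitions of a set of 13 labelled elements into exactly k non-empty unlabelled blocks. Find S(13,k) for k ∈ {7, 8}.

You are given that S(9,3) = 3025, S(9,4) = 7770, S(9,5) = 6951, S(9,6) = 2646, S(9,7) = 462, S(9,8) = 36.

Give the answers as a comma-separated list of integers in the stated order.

i=10: T(10,4)=3025+4·7770=34105 | T(10,5)=7770+5·6951=42525 | T(10,6)=6951+6·2646=22827 | T(10,7)=2646+7·462=5880 | T(10,8)=462+8·36=750
i=11: T(11,5)=34105+5·42525=246730 | T(11,6)=42525+6·22827=179487 | T(11,7)=22827+7·5880=63987 | T(11,8)=5880+8·750=11880
i=12: T(12,6)=246730+6·179487=1323652 | T(12,7)=179487+7·63987=627396 | T(12,8)=63987+8·11880=159027
i=13: T(13,7)=1323652+7·627396=5715424 | T(13,8)=627396+8·159027=1899612
Read S(13,7) = 5715424, S(13,8) = 1899612.

5715424, 1899612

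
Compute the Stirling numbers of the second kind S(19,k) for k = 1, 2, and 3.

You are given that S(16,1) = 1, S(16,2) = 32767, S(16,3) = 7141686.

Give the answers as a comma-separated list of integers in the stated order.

row 17: T[17][1]=1·1+0=1  T[17][2]=2·32767+1=65535  T[17][3]=3·7141686+32767=21457825
row 18: T[18][1]=1·1+0=1  T[18][2]=2·65535+1=131071  T[18][3]=3·21457825+65535=64439010
row 19: T[19][1]=1·1+0=1  T[19][2]=2·131071+1=262143  T[19][3]=3·64439010+131071=193448101
Read S(19,1) = 1, S(19,2) = 262143, S(19,3) = 193448101.

1, 262143, 193448101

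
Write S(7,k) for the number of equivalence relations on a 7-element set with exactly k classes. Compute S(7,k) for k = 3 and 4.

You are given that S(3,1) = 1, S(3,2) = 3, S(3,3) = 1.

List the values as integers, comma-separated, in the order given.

row 4: T[4][1]=1·1+0=1  T[4][2]=2·3+1=7  T[4][3]=3·1+3=6  T[4][4]=4·0+1=1
row 5: T[5][1]=1·1+0=1  T[5][2]=2·7+1=15  T[5][3]=3·6+7=25  T[5][4]=4·1+6=10
row 6: T[6][2]=2·15+1=31  T[6][3]=3·25+15=90  T[6][4]=4·10+25=65
row 7: T[7][3]=3·90+31=301  T[7][4]=4·65+90=350
Read S(7,3) = 301, S(7,4) = 350.

301, 350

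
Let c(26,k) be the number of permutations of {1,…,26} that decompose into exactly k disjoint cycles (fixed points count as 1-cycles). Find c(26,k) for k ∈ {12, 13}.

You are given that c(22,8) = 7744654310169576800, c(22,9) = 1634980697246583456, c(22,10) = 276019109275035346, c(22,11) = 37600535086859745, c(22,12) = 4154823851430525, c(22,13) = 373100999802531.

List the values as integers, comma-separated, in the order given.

4284218746244111474800, 480544558742733545125

i=23: T(23,9)=7744654310169576800+22·1634980697246583456=43714229649594412832 | T(23,10)=1634980697246583456+22·276019109275035346=7707401101297361068 | T(23,11)=276019109275035346+22·37600535086859745=1103230881185949736 | T(23,12)=37600535086859745+22·4154823851430525=129006659818331295 | T(23,13)=4154823851430525+22·373100999802531=12363045847086207
i=24: T(24,10)=43714229649594412832+23·7707401101297361068=220984454979433717396 | T(24,11)=7707401101297361068+23·1103230881185949736=33081711368574204996 | T(24,12)=1103230881185949736+23·129006659818331295=4070384057007569521 | T(24,13)=129006659818331295+23·12363045847086207=413356714301314056
i=25: T(25,11)=220984454979433717396+24·33081711368574204996=1014945527825214637300 | T(25,12)=33081711368574204996+24·4070384057007569521=130770928736755873500 | T(25,13)=4070384057007569521+24·413356714301314056=13990945200239106865
i=26: T(26,12)=1014945527825214637300+25·130770928736755873500=4284218746244111474800 | T(26,13)=130770928736755873500+25·13990945200239106865=480544558742733545125
Read c(26,12) = 4284218746244111474800, c(26,13) = 480544558742733545125.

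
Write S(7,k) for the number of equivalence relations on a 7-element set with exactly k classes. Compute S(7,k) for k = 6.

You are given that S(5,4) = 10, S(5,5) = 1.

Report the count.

@6  (6,5):1·5+10→15, (6,6):0·6+1→1
@7  (7,6):1·6+15→21
Read S(7,6) = 21.

21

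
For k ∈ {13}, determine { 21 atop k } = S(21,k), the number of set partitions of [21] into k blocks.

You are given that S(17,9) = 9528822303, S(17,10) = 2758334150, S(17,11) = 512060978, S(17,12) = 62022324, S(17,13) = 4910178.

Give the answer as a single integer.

@18  (18,10):2758334150·10+9528822303→37112163803, (18,11):512060978·11+2758334150→8391004908, (18,12):62022324·12+512060978→1256328866, (18,13):4910178·13+62022324→125854638
@19  (19,11):8391004908·11+37112163803→129413217791, (19,12):1256328866·12+8391004908→23466951300, (19,13):125854638·13+1256328866→2892439160
@20  (20,12):23466951300·12+129413217791→411016633391, (20,13):2892439160·13+23466951300→61068660380
@21  (21,13):61068660380·13+411016633391→1204909218331
Read S(21,13) = 1204909218331.

1204909218331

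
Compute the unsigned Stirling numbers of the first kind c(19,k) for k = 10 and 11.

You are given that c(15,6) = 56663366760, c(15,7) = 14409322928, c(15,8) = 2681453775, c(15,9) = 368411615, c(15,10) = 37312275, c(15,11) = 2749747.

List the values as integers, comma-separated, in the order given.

14710753408923, 1661573386473

i=16: T(16,7)=56663366760+15·14409322928=272803210680 | T(16,8)=14409322928+15·2681453775=54631129553 | T(16,9)=2681453775+15·368411615=8207628000 | T(16,10)=368411615+15·37312275=928095740 | T(16,11)=37312275+15·2749747=78558480
i=17: T(17,8)=272803210680+16·54631129553=1146901283528 | T(17,9)=54631129553+16·8207628000=185953177553 | T(17,10)=8207628000+16·928095740=23057159840 | T(17,11)=928095740+16·78558480=2185031420
i=18: T(18,9)=1146901283528+17·185953177553=4308105301929 | T(18,10)=185953177553+17·23057159840=577924894833 | T(18,11)=23057159840+17·2185031420=60202693980
i=19: T(19,10)=4308105301929+18·577924894833=14710753408923 | T(19,11)=577924894833+18·60202693980=1661573386473
Read c(19,10) = 14710753408923, c(19,11) = 1661573386473.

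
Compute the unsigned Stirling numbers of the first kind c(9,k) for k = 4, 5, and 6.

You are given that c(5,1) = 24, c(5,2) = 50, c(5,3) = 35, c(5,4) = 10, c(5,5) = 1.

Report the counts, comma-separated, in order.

i=6: T(6,1)=0+5·24=120 | T(6,2)=24+5·50=274 | T(6,3)=50+5·35=225 | T(6,4)=35+5·10=85 | T(6,5)=10+5·1=15 | T(6,6)=1+5·0=1
i=7: T(7,2)=120+6·274=1764 | T(7,3)=274+6·225=1624 | T(7,4)=225+6·85=735 | T(7,5)=85+6·15=175 | T(7,6)=15+6·1=21
i=8: T(8,3)=1764+7·1624=13132 | T(8,4)=1624+7·735=6769 | T(8,5)=735+7·175=1960 | T(8,6)=175+7·21=322
i=9: T(9,4)=13132+8·6769=67284 | T(9,5)=6769+8·1960=22449 | T(9,6)=1960+8·322=4536
Read c(9,4) = 67284, c(9,5) = 22449, c(9,6) = 4536.

67284, 22449, 4536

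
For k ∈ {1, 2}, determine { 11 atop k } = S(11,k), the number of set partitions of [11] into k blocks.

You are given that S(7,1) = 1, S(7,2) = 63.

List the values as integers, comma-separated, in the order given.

r8: T_8,1=1×1+0=1; T_8,2=2×63+1=127
r9: T_9,1=1×1+0=1; T_9,2=2×127+1=255
r10: T_10,1=1×1+0=1; T_10,2=2×255+1=511
r11: T_11,1=1×1+0=1; T_11,2=2×511+1=1023
Read S(11,1) = 1, S(11,2) = 1023.

1, 1023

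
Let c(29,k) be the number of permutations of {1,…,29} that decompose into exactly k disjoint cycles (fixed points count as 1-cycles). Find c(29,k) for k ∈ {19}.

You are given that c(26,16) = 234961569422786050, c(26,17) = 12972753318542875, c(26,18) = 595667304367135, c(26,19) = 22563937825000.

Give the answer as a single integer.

3031400077459516035

r27: T_27,17=26×12972753318542875+234961569422786050=572253155704900800; T_27,18=26×595667304367135+12972753318542875=28460103232088385; T_27,19=26×22563937825000+595667304367135=1182329687817135
r28: T_28,18=27×28460103232088385+572253155704900800=1340675942971287195; T_28,19=27×1182329687817135+28460103232088385=60383004803151030
r29: T_29,19=28×60383004803151030+1340675942971287195=3031400077459516035
Read c(29,19) = 3031400077459516035.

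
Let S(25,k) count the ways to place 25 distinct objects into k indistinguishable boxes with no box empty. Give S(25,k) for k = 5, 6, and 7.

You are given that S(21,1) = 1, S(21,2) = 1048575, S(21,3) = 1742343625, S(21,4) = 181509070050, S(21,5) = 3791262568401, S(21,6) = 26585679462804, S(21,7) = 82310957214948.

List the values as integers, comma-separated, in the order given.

2436684974110751, 37026417000002430, 227832482998716310

row 22: T[22][2]=2·1048575+1=2097151  T[22][3]=3·1742343625+1048575=5228079450  T[22][4]=4·181509070050+1742343625=727778623825  T[22][5]=5·3791262568401+181509070050=19137821912055  T[22][6]=6·26585679462804+3791262568401=163305339345225  T[22][7]=7·82310957214948+26585679462804=602762379967440
row 23: T[23][3]=3·5228079450+2097151=15686335501  T[23][4]=4·727778623825+5228079450=2916342574750  T[23][5]=5·19137821912055+727778623825=96416888184100  T[23][6]=6·163305339345225+19137821912055=998969857983405  T[23][7]=7·602762379967440+163305339345225=4382641999117305
row 24: T[24][4]=4·2916342574750+15686335501=11681056634501  T[24][5]=5·96416888184100+2916342574750=485000783495250  T[24][6]=6·998969857983405+96416888184100=6090236036084530  T[24][7]=7·4382641999117305+998969857983405=31677463851804540
row 25: T[25][5]=5·485000783495250+11681056634501=2436684974110751  T[25][6]=6·6090236036084530+485000783495250=37026417000002430  T[25][7]=7·31677463851804540+6090236036084530=227832482998716310
Read S(25,5) = 2436684974110751, S(25,6) = 37026417000002430, S(25,7) = 227832482998716310.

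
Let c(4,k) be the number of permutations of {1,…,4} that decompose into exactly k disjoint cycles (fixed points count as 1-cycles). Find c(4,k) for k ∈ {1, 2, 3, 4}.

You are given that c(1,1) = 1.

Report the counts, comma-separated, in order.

6, 11, 6, 1

row 2: T[2][1]=1·1+0=1  T[2][2]=1·0+1=1
row 3: T[3][1]=2·1+0=2  T[3][2]=2·1+1=3  T[3][3]=2·0+1=1
row 4: T[4][1]=3·2+0=6  T[4][2]=3·3+2=11  T[4][3]=3·1+3=6  T[4][4]=3·0+1=1
Read c(4,1) = 6, c(4,2) = 11, c(4,3) = 6, c(4,4) = 1.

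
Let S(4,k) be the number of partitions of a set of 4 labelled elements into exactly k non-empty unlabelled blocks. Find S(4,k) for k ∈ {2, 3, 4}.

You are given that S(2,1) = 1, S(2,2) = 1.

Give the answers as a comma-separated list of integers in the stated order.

7, 6, 1

[3] T[3,1]:1*1+0=1 · T[3,2]:2*1+1=3 · T[3,3]:3*0+1=1
[4] T[4,2]:2*3+1=7 · T[4,3]:3*1+3=6 · T[4,4]:4*0+1=1
Read S(4,2) = 7, S(4,3) = 6, S(4,4) = 1.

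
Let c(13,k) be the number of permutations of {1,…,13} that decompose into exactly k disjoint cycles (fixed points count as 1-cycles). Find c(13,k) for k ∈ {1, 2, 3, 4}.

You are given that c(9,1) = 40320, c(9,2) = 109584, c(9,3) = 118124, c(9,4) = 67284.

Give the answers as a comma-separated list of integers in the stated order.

479001600, 1486442880, 1931559552, 1414014888

r10: T_10,1=9×40320+0=362880; T_10,2=9×109584+40320=1026576; T_10,3=9×118124+109584=1172700; T_10,4=9×67284+118124=723680
r11: T_11,1=10×362880+0=3628800; T_11,2=10×1026576+362880=10628640; T_11,3=10×1172700+1026576=12753576; T_11,4=10×723680+1172700=8409500
r12: T_12,1=11×3628800+0=39916800; T_12,2=11×10628640+3628800=120543840; T_12,3=11×12753576+10628640=150917976; T_12,4=11×8409500+12753576=105258076
r13: T_13,1=12×39916800+0=479001600; T_13,2=12×120543840+39916800=1486442880; T_13,3=12×150917976+120543840=1931559552; T_13,4=12×105258076+150917976=1414014888
Read c(13,1) = 479001600, c(13,2) = 1486442880, c(13,3) = 1931559552, c(13,4) = 1414014888.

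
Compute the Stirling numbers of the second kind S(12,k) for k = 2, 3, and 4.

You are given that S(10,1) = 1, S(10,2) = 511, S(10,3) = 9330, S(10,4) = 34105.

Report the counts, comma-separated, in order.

2047, 86526, 611501

[11] T[11,1]:1*1+0=1 · T[11,2]:2*511+1=1023 · T[11,3]:3*9330+511=28501 · T[11,4]:4*34105+9330=145750
[12] T[12,2]:2*1023+1=2047 · T[12,3]:3*28501+1023=86526 · T[12,4]:4*145750+28501=611501
Read S(12,2) = 2047, S(12,3) = 86526, S(12,4) = 611501.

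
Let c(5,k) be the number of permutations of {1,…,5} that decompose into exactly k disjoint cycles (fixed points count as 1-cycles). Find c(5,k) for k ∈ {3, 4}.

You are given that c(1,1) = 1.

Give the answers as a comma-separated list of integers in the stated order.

35, 10

r2: T_2,1=1×1+0=1; T_2,2=1×0+1=1
r3: T_3,1=2×1+0=2; T_3,2=2×1+1=3; T_3,3=2×0+1=1
r4: T_4,2=3×3+2=11; T_4,3=3×1+3=6; T_4,4=3×0+1=1
r5: T_5,3=4×6+11=35; T_5,4=4×1+6=10
Read c(5,3) = 35, c(5,4) = 10.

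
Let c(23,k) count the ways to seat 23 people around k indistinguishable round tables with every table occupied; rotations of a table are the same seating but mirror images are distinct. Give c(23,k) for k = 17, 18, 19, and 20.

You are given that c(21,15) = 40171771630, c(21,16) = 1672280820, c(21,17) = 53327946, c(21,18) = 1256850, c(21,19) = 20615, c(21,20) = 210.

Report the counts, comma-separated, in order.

row 22: T[22][16]=21·1672280820+40171771630=75289668850  T[22][17]=21·53327946+1672280820=2792167686  T[22][18]=21·1256850+53327946=79721796  T[22][19]=21·20615+1256850=1689765  T[22][20]=21·210+20615=25025
row 23: T[23][17]=22·2792167686+75289668850=136717357942  T[23][18]=22·79721796+2792167686=4546047198  T[23][19]=22·1689765+79721796=116896626  T[23][20]=22·25025+1689765=2240315
Read c(23,17) = 136717357942, c(23,18) = 4546047198, c(23,19) = 116896626, c(23,20) = 2240315.

136717357942, 4546047198, 116896626, 2240315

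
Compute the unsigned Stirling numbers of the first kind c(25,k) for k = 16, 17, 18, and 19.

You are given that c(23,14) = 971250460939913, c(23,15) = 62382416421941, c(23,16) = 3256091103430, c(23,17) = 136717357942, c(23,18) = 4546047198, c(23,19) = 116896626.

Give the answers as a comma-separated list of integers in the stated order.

5700586321864500, 290886679867135, 12191224980000, 414908513800

r24: T_24,15=23×62382416421941+971250460939913=2406046038644556; T_24,16=23×3256091103430+62382416421941=137272511800831; T_24,17=23×136717357942+3256091103430=6400590336096; T_24,18=23×4546047198+136717357942=241276443496; T_24,19=23×116896626+4546047198=7234669596
r25: T_25,16=24×137272511800831+2406046038644556=5700586321864500; T_25,17=24×6400590336096+137272511800831=290886679867135; T_25,18=24×241276443496+6400590336096=12191224980000; T_25,19=24×7234669596+241276443496=414908513800
Read c(25,16) = 5700586321864500, c(25,17) = 290886679867135, c(25,18) = 12191224980000, c(25,19) = 414908513800.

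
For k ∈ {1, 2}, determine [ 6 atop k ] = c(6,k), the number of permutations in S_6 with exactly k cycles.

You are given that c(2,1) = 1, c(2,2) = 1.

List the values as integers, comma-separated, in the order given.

i=3: T(3,1)=0+2·1=2 | T(3,2)=1+2·1=3
i=4: T(4,1)=0+3·2=6 | T(4,2)=2+3·3=11
i=5: T(5,1)=0+4·6=24 | T(5,2)=6+4·11=50
i=6: T(6,1)=0+5·24=120 | T(6,2)=24+5·50=274
Read c(6,1) = 120, c(6,2) = 274.

120, 274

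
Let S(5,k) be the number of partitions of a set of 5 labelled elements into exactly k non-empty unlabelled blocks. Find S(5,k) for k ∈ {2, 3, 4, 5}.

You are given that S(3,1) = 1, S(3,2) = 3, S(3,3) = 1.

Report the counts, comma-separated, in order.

15, 25, 10, 1

row 4: T[4][1]=1·1+0=1  T[4][2]=2·3+1=7  T[4][3]=3·1+3=6  T[4][4]=4·0+1=1
row 5: T[5][2]=2·7+1=15  T[5][3]=3·6+7=25  T[5][4]=4·1+6=10  T[5][5]=5·0+1=1
Read S(5,2) = 15, S(5,3) = 25, S(5,4) = 10, S(5,5) = 1.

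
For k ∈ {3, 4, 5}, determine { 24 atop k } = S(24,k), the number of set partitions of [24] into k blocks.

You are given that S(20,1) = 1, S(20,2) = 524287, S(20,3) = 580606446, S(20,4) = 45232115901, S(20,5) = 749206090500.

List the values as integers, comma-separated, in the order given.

[21] T[21,1]:1*1+0=1 · T[21,2]:2*524287+1=1048575 · T[21,3]:3*580606446+524287=1742343625 · T[21,4]:4*45232115901+580606446=181509070050 · T[21,5]:5*749206090500+45232115901=3791262568401
[22] T[22,1]:1*1+0=1 · T[22,2]:2*1048575+1=2097151 · T[22,3]:3*1742343625+1048575=5228079450 · T[22,4]:4*181509070050+1742343625=727778623825 · T[22,5]:5*3791262568401+181509070050=19137821912055
[23] T[23,2]:2*2097151+1=4194303 · T[23,3]:3*5228079450+2097151=15686335501 · T[23,4]:4*727778623825+5228079450=2916342574750 · T[23,5]:5*19137821912055+727778623825=96416888184100
[24] T[24,3]:3*15686335501+4194303=47063200806 · T[24,4]:4*2916342574750+15686335501=11681056634501 · T[24,5]:5*96416888184100+2916342574750=485000783495250
Read S(24,3) = 47063200806, S(24,4) = 11681056634501, S(24,5) = 485000783495250.

47063200806, 11681056634501, 485000783495250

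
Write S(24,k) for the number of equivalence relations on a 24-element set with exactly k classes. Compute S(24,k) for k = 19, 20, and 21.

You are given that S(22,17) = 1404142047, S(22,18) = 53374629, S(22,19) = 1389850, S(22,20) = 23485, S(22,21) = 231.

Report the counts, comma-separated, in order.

r23: T_23,18=18×53374629+1404142047=2364885369; T_23,19=19×1389850+53374629=79781779; T_23,20=20×23485+1389850=1859550; T_23,21=21×231+23485=28336
r24: T_24,19=19×79781779+2364885369=3880739170; T_24,20=20×1859550+79781779=116972779; T_24,21=21×28336+1859550=2454606
Read S(24,19) = 3880739170, S(24,20) = 116972779, S(24,21) = 2454606.

3880739170, 116972779, 2454606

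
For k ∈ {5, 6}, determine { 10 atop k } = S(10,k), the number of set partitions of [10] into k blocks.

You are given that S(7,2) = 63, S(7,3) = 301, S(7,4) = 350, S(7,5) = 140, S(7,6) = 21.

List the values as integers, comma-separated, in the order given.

42525, 22827

i=8: T(8,3)=63+3·301=966 | T(8,4)=301+4·350=1701 | T(8,5)=350+5·140=1050 | T(8,6)=140+6·21=266
i=9: T(9,4)=966+4·1701=7770 | T(9,5)=1701+5·1050=6951 | T(9,6)=1050+6·266=2646
i=10: T(10,5)=7770+5·6951=42525 | T(10,6)=6951+6·2646=22827
Read S(10,5) = 42525, S(10,6) = 22827.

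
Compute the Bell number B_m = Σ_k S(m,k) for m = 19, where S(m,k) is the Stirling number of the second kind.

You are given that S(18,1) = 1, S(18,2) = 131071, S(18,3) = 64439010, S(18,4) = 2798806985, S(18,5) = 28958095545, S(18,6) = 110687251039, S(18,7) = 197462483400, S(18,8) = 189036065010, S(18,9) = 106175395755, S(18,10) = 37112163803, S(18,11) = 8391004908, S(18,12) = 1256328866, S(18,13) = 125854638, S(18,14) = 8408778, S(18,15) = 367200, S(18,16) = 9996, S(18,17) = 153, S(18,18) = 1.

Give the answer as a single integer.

5832742205057

[19] T[19,1]:1*1+0=1 · T[19,2]:2*131071+1=262143 · T[19,3]:3*64439010+131071=193448101 · T[19,4]:4*2798806985+64439010=11259666950 · T[19,5]:5*28958095545+2798806985=147589284710 · T[19,6]:6*110687251039+28958095545=693081601779 · T[19,7]:7*197462483400+110687251039=1492924634839 · T[19,8]:8*189036065010+197462483400=1709751003480 · T[19,9]:9*106175395755+189036065010=1144614626805 · T[19,10]:10*37112163803+106175395755=477297033785 · T[19,11]:11*8391004908+37112163803=129413217791 · T[19,12]:12*1256328866+8391004908=23466951300 · T[19,13]:13*125854638+1256328866=2892439160 · T[19,14]:14*8408778+125854638=243577530 · T[19,15]:15*367200+8408778=13916778 · T[19,16]:16*9996+367200=527136 · T[19,17]:17*153+9996=12597 · T[19,18]:18*1+153=171 · T[19,19]:19*0+1=1
B_19 = ΣS(19,k) = 1+262143+193448101+11259666950+147589284710+693081601779+1492924634839+1709751003480+1144614626805+477297033785+129413217791+23466951300+2892439160+243577530+13916778+527136+12597+171+1 = 5832742205057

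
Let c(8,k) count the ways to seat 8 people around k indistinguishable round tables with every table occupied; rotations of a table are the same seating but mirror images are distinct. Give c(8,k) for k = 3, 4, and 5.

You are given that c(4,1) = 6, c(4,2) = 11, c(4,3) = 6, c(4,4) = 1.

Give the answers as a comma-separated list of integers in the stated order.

r5: T_5,1=4×6+0=24; T_5,2=4×11+6=50; T_5,3=4×6+11=35; T_5,4=4×1+6=10; T_5,5=4×0+1=1
r6: T_6,1=5×24+0=120; T_6,2=5×50+24=274; T_6,3=5×35+50=225; T_6,4=5×10+35=85; T_6,5=5×1+10=15
r7: T_7,2=6×274+120=1764; T_7,3=6×225+274=1624; T_7,4=6×85+225=735; T_7,5=6×15+85=175
r8: T_8,3=7×1624+1764=13132; T_8,4=7×735+1624=6769; T_8,5=7×175+735=1960
Read c(8,3) = 13132, c(8,4) = 6769, c(8,5) = 1960.

13132, 6769, 1960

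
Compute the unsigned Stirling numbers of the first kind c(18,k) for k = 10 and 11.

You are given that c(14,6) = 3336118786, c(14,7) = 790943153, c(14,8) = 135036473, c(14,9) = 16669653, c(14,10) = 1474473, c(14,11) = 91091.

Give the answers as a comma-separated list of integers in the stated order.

577924894833, 60202693980

i=15: T(15,7)=3336118786+14·790943153=14409322928 | T(15,8)=790943153+14·135036473=2681453775 | T(15,9)=135036473+14·16669653=368411615 | T(15,10)=16669653+14·1474473=37312275 | T(15,11)=1474473+14·91091=2749747
i=16: T(16,8)=14409322928+15·2681453775=54631129553 | T(16,9)=2681453775+15·368411615=8207628000 | T(16,10)=368411615+15·37312275=928095740 | T(16,11)=37312275+15·2749747=78558480
i=17: T(17,9)=54631129553+16·8207628000=185953177553 | T(17,10)=8207628000+16·928095740=23057159840 | T(17,11)=928095740+16·78558480=2185031420
i=18: T(18,10)=185953177553+17·23057159840=577924894833 | T(18,11)=23057159840+17·2185031420=60202693980
Read c(18,10) = 577924894833, c(18,11) = 60202693980.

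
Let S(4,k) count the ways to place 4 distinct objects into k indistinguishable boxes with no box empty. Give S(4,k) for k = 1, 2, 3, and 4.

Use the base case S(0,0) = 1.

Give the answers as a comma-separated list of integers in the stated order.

row 1: T[1][1]=1·0+1=1
row 2: T[2][1]=1·1+0=1  T[2][2]=2·0+1=1
row 3: T[3][1]=1·1+0=1  T[3][2]=2·1+1=3  T[3][3]=3·0+1=1
row 4: T[4][1]=1·1+0=1  T[4][2]=2·3+1=7  T[4][3]=3·1+3=6  T[4][4]=4·0+1=1
Read S(4,1) = 1, S(4,2) = 7, S(4,3) = 6, S(4,4) = 1.

1, 7, 6, 1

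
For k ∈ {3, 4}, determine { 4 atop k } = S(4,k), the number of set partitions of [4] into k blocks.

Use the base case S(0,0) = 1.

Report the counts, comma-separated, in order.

6, 1

r1: T_1,1=1×0+1=1
r2: T_2,1=1×1+0=1; T_2,2=2×0+1=1
r3: T_3,2=2×1+1=3; T_3,3=3×0+1=1
r4: T_4,3=3×1+3=6; T_4,4=4×0+1=1
Read S(4,3) = 6, S(4,4) = 1.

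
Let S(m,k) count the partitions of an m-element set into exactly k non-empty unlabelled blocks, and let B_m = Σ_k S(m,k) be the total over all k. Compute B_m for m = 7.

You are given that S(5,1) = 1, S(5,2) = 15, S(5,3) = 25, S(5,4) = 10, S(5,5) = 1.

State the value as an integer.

877

row 6: T[6][1]=1·1+0=1  T[6][2]=2·15+1=31  T[6][3]=3·25+15=90  T[6][4]=4·10+25=65  T[6][5]=5·1+10=15  T[6][6]=6·0+1=1
row 7: T[7][1]=1·1+0=1  T[7][2]=2·31+1=63  T[7][3]=3·90+31=301  T[7][4]=4·65+90=350  T[7][5]=5·15+65=140  T[7][6]=6·1+15=21  T[7][7]=7·0+1=1
B_7 = ΣS(7,k) = 1+63+301+350+140+21+1 = 877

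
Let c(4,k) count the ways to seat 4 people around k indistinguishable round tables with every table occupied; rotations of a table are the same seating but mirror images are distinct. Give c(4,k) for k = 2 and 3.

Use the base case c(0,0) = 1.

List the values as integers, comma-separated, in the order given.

11, 6

i=1: T(1,1)=1+0·0=1
i=2: T(2,1)=0+1·1=1 | T(2,2)=1+1·0=1
i=3: T(3,1)=0+2·1=2 | T(3,2)=1+2·1=3 | T(3,3)=1+2·0=1
i=4: T(4,2)=2+3·3=11 | T(4,3)=3+3·1=6
Read c(4,2) = 11, c(4,3) = 6.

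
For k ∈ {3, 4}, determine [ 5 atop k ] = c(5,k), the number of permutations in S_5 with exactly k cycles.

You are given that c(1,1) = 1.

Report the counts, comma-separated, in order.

i=2: T(2,1)=0+1·1=1 | T(2,2)=1+1·0=1
i=3: T(3,1)=0+2·1=2 | T(3,2)=1+2·1=3 | T(3,3)=1+2·0=1
i=4: T(4,2)=2+3·3=11 | T(4,3)=3+3·1=6 | T(4,4)=1+3·0=1
i=5: T(5,3)=11+4·6=35 | T(5,4)=6+4·1=10
Read c(5,3) = 35, c(5,4) = 10.

35, 10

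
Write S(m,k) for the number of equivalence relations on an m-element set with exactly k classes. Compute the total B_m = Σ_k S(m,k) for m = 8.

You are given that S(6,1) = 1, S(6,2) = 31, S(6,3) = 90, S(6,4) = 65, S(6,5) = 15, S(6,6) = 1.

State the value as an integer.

4140

i=7: T(7,1)=0+1·1=1 | T(7,2)=1+2·31=63 | T(7,3)=31+3·90=301 | T(7,4)=90+4·65=350 | T(7,5)=65+5·15=140 | T(7,6)=15+6·1=21 | T(7,7)=1+7·0=1
i=8: T(8,1)=0+1·1=1 | T(8,2)=1+2·63=127 | T(8,3)=63+3·301=966 | T(8,4)=301+4·350=1701 | T(8,5)=350+5·140=1050 | T(8,6)=140+6·21=266 | T(8,7)=21+7·1=28 | T(8,8)=1+8·0=1
B_8 = ΣS(8,k) = 1+127+966+1701+1050+266+28+1 = 4140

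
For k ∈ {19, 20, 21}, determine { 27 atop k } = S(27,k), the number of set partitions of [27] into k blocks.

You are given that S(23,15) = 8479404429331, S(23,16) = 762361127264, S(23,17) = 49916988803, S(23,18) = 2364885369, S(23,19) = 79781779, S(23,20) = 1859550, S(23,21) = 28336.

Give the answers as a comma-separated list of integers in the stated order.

229268487458010, 12246296312250, 495564056130

i=24: T(24,16)=8479404429331+16·762361127264=20677182465555 | T(24,17)=762361127264+17·49916988803=1610949936915 | T(24,18)=49916988803+18·2364885369=92484925445 | T(24,19)=2364885369+19·79781779=3880739170 | T(24,20)=79781779+20·1859550=116972779 | T(24,21)=1859550+21·28336=2454606
i=25: T(25,17)=20677182465555+17·1610949936915=48063331393110 | T(25,18)=1610949936915+18·92484925445=3275678594925 | T(25,19)=92484925445+19·3880739170=166218969675 | T(25,20)=3880739170+20·116972779=6220194750 | T(25,21)=116972779+21·2454606=168519505
i=26: T(26,18)=48063331393110+18·3275678594925=107025546101760 | T(26,19)=3275678594925+19·166218969675=6433839018750 | T(26,20)=166218969675+20·6220194750=290622864675 | T(26,21)=6220194750+21·168519505=9759104355
i=27: T(27,19)=107025546101760+19·6433839018750=229268487458010 | T(27,20)=6433839018750+20·290622864675=12246296312250 | T(27,21)=290622864675+21·9759104355=495564056130
Read S(27,19) = 229268487458010, S(27,20) = 12246296312250, S(27,21) = 495564056130.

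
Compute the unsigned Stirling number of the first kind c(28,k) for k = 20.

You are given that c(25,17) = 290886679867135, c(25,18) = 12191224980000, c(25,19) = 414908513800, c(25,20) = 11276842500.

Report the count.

2280730371654735

@26  (26,18):12191224980000·25+290886679867135→595667304367135, (26,19):414908513800·25+12191224980000→22563937825000, (26,20):11276842500·25+414908513800→696829576300
@27  (27,19):22563937825000·26+595667304367135→1182329687817135, (27,20):696829576300·26+22563937825000→40681506808800
@28  (28,20):40681506808800·27+1182329687817135→2280730371654735
Read c(28,20) = 2280730371654735.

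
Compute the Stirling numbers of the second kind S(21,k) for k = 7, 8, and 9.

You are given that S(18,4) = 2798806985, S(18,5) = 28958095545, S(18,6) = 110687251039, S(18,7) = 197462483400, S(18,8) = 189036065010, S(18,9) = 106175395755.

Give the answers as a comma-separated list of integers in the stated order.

82310957214948, 132511015347084, 123272476465204

row 19: T[19][5]=5·28958095545+2798806985=147589284710  T[19][6]=6·110687251039+28958095545=693081601779  T[19][7]=7·197462483400+110687251039=1492924634839  T[19][8]=8·189036065010+197462483400=1709751003480  T[19][9]=9·106175395755+189036065010=1144614626805
row 20: T[20][6]=6·693081601779+147589284710=4306078895384  T[20][7]=7·1492924634839+693081601779=11143554045652  T[20][8]=8·1709751003480+1492924634839=15170932662679  T[20][9]=9·1144614626805+1709751003480=12011282644725
row 21: T[21][7]=7·11143554045652+4306078895384=82310957214948  T[21][8]=8·15170932662679+11143554045652=132511015347084  T[21][9]=9·12011282644725+15170932662679=123272476465204
Read S(21,7) = 82310957214948, S(21,8) = 132511015347084, S(21,9) = 123272476465204.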